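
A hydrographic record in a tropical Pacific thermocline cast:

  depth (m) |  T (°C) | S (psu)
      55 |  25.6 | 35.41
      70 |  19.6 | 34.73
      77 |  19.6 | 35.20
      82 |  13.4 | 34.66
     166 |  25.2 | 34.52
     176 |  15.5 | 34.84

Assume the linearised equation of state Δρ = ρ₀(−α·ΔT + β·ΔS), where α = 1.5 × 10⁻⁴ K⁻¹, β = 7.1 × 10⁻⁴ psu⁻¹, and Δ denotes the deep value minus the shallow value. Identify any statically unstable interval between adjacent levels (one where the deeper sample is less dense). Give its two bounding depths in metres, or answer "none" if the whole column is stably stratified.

82–166 m

Evaluate Δρ/ρ₀ = −αΔT + βΔS across each adjacent pair:
  55–70 m: −αΔT+βΔS = −(1.5 × 10⁻⁴)(-6.0)+(7.1 × 10⁻⁴)(-0.68) = 4.2 × 10⁻⁴ → stable
  70–77 m: −αΔT+βΔS = −(1.5 × 10⁻⁴)(+0.0)+(7.1 × 10⁻⁴)(+0.47) = 3.3 × 10⁻⁴ → stable
  77–82 m: −αΔT+βΔS = −(1.5 × 10⁻⁴)(-6.2)+(7.1 × 10⁻⁴)(-0.54) = 5.5 × 10⁻⁴ → stable
  82–166 m: −αΔT+βΔS = −(1.5 × 10⁻⁴)(+11.8)+(7.1 × 10⁻⁴)(-0.14) = -1.9 × 10⁻³ → UNSTABLE
  166–176 m: −αΔT+βΔS = −(1.5 × 10⁻⁴)(-9.7)+(7.1 × 10⁻⁴)(+0.32) = 1.7 × 10⁻³ → stable
The 82–166 m interval has Δρ < 0: lighter water underlies denser water.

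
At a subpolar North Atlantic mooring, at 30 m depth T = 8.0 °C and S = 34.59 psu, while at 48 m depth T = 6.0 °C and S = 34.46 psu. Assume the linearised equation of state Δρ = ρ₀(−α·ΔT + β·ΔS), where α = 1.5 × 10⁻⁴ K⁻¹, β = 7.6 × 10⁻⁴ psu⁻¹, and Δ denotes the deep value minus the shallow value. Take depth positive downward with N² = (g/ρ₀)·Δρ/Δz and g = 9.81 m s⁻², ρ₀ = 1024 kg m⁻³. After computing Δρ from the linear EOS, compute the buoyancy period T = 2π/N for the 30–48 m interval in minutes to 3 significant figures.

10.0 min

ΔT = -2.0 K, ΔS = -0.13 psu (deep − shallow).
Δρ/ρ₀ = −αΔT + βΔS = 3.00 × 10⁻⁴ − 9.88 × 10⁻⁵ = 2.012 × 10⁻⁴, so Δρ ≈ 0.2060 kg m⁻³.
N² = (g/ρ₀)·Δρ/Δz = g·(Δρ/ρ₀)/Δz = 9.81 × 2.012 × 10⁻⁴ / 18 = 1.0965 × 10⁻⁴ s⁻².
N = √(1.0965 × 10⁻⁴) = 0.010471 rad s⁻¹ → T = 2π/N = 600.06 s = 10.001 min ≈ 10.0 min.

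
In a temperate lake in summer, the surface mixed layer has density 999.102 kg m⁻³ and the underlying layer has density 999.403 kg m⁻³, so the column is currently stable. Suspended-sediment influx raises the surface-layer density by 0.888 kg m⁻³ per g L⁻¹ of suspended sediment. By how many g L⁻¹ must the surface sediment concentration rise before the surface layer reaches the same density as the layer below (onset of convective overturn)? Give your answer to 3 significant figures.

Density deficit of the surface layer: 999.403 − 999.102 = 0.301 kg m⁻³.
Required change = 0.301 / 0.888 = 0.339 g L⁻¹.

0.339 g L⁻¹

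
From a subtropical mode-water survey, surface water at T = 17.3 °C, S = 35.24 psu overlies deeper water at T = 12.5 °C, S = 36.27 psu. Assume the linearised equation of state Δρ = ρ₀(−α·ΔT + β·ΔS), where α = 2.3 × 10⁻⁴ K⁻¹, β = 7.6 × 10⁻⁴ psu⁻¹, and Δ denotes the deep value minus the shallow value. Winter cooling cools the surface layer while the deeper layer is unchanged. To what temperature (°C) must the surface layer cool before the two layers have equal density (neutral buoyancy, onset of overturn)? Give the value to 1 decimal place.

Neutral buoyancy requires Δρ = 0, i.e. −α(T_deep − T_surf′) + β(S_deep − S_surf) = 0.
T_surf′ = T_deep − (β/α)·ΔS = 12.5 − (7.6 × 10⁻⁴/2.3 × 10⁻⁴)·(+1.03) = 9.097 °C.
Cooling required: 17.3 − (9.097) = 8.203 °C.

9.1 °C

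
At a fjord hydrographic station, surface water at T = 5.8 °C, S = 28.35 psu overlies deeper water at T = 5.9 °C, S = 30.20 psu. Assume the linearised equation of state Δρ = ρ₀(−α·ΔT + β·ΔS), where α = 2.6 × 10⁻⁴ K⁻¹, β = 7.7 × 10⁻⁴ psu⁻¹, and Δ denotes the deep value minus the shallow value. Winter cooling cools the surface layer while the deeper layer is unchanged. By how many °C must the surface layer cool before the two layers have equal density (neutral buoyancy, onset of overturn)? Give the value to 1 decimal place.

5.4 °C

Neutral buoyancy requires Δρ = 0, i.e. −α(T_deep − T_surf′) + β(S_deep − S_surf) = 0.
T_surf′ = T_deep − (β/α)·ΔS = 5.9 − (7.7 × 10⁻⁴/2.6 × 10⁻⁴)·(+1.85) = 0.421 °C.
Cooling required: 5.8 − (0.421) = 5.379 °C.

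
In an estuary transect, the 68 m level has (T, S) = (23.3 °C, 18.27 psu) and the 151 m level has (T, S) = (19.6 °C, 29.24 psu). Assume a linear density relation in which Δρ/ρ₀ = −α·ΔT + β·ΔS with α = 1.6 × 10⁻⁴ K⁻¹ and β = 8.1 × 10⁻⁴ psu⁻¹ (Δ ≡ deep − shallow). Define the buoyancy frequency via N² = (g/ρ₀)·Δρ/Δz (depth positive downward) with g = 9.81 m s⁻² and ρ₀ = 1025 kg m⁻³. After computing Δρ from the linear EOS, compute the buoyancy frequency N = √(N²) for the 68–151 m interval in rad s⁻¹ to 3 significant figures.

ΔT = -3.7 K, ΔS = +10.97 psu (deep − shallow).
Δρ/ρ₀ = −αΔT + βΔS = 5.92 × 10⁻⁴ + 8.8857 × 10⁻³ = 9.4777 × 10⁻³, so Δρ ≈ 9.715 kg m⁻³.
N² = (g/ρ₀)·Δρ/Δz = g·(Δρ/ρ₀)/Δz = 9.81 × 9.4777 × 10⁻³ / 83 = 1.1202 × 10⁻³ s⁻².
N = √(1.1202 × 10⁻³) = 0.033469 rad s⁻¹ ≈ 0.0335 rad s⁻¹.

0.0335 rad s⁻¹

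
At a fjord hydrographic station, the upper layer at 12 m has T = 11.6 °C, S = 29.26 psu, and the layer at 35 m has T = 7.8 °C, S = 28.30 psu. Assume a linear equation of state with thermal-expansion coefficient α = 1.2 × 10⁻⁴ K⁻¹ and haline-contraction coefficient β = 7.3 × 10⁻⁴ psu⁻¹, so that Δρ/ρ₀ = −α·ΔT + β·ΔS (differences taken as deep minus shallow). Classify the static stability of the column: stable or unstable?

ΔT = 7.8 − 11.6 = -3.8 K and ΔS = 28.30 − 29.26 = -0.96 psu (deep − shallow).
−αΔT = 4.56 × 10⁻⁴; βΔS = -7.008 × 10⁻⁴; sum Δρ/ρ₀ = -2.448 × 10⁻⁴.
Δρ/ρ₀ < 0, so Δρ < 0: deeper water is lighter → statically unstable; the column would overturn.

unstable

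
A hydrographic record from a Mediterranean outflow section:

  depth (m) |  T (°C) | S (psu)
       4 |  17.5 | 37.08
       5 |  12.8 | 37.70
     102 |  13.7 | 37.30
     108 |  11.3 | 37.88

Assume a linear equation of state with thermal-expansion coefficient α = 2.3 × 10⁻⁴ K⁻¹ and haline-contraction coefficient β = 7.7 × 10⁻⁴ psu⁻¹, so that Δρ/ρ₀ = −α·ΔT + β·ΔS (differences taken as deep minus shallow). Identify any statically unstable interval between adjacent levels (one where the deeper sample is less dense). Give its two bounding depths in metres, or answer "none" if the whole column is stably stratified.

Evaluate Δρ/ρ₀ = −αΔT + βΔS across each adjacent pair:
  4–5 m: −αΔT+βΔS = −(2.3 × 10⁻⁴)(-4.7)+(7.7 × 10⁻⁴)(+0.62) = 1.6 × 10⁻³ → stable
  5–102 m: −αΔT+βΔS = −(2.3 × 10⁻⁴)(+0.9)+(7.7 × 10⁻⁴)(-0.40) = -5.2 × 10⁻⁴ → UNSTABLE
  102–108 m: −αΔT+βΔS = −(2.3 × 10⁻⁴)(-2.4)+(7.7 × 10⁻⁴)(+0.58) = 1.0 × 10⁻³ → stable
The 5–102 m interval has Δρ < 0: lighter water underlies denser water.

5–102 m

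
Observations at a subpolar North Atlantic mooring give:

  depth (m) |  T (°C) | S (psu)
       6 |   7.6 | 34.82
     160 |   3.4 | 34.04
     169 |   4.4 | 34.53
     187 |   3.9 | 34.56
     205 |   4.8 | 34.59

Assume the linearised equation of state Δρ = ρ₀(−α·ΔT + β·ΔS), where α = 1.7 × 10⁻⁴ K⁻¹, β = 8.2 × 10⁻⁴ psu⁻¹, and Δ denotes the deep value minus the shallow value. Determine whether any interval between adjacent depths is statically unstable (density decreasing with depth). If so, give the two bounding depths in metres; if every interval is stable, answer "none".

Evaluate Δρ/ρ₀ = −αΔT + βΔS across each adjacent pair:
  6–160 m: −αΔT+βΔS = −(1.7 × 10⁻⁴)(-4.2)+(8.2 × 10⁻⁴)(-0.78) = 7.4 × 10⁻⁵ → stable
  160–169 m: −αΔT+βΔS = −(1.7 × 10⁻⁴)(+1.0)+(8.2 × 10⁻⁴)(+0.49) = 2.3 × 10⁻⁴ → stable
  169–187 m: −αΔT+βΔS = −(1.7 × 10⁻⁴)(-0.5)+(8.2 × 10⁻⁴)(+0.03) = 1.1 × 10⁻⁴ → stable
  187–205 m: −αΔT+βΔS = −(1.7 × 10⁻⁴)(+0.9)+(8.2 × 10⁻⁴)(+0.03) = -1.3 × 10⁻⁴ → UNSTABLE
The 187–205 m interval has Δρ < 0: lighter water underlies denser water.

187–205 m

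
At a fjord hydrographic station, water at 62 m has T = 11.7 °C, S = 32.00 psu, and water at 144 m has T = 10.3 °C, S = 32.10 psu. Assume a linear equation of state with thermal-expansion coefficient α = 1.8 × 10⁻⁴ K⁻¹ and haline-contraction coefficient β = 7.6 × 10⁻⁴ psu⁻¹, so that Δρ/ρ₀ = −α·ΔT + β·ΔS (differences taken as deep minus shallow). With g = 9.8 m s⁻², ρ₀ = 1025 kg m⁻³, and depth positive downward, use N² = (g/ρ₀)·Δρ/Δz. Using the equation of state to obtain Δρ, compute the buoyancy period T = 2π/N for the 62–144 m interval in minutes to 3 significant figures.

16.7 min

ΔT = -1.4 K, ΔS = +0.10 psu (deep − shallow).
Δρ/ρ₀ = −αΔT + βΔS = 2.52 × 10⁻⁴ + 7.60 × 10⁻⁵ = 3.28 × 10⁻⁴, so Δρ ≈ 0.3362 kg m⁻³.
N² = (g/ρ₀)·Δρ/Δz = g·(Δρ/ρ₀)/Δz = 9.8 × 3.28 × 10⁻⁴ / 82 = 3.9200 × 10⁻⁵ s⁻².
N = √(3.9200 × 10⁻⁵) = 6.2610 × 10⁻³ rad s⁻¹ → T = 2π/N = 1.0035 × 10³ s = 16.725 min ≈ 16.7 min.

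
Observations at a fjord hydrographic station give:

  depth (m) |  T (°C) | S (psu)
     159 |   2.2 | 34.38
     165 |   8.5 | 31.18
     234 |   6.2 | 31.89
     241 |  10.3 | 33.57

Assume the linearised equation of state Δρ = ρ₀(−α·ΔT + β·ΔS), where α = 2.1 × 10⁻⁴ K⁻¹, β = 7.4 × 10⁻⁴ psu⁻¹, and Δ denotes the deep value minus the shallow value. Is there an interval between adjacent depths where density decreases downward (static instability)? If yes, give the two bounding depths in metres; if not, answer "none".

Evaluate Δρ/ρ₀ = −αΔT + βΔS across each adjacent pair:
  159–165 m: −αΔT+βΔS = −(2.1 × 10⁻⁴)(+6.3)+(7.4 × 10⁻⁴)(-3.20) = -3.7 × 10⁻³ → UNSTABLE
  165–234 m: −αΔT+βΔS = −(2.1 × 10⁻⁴)(-2.3)+(7.4 × 10⁻⁴)(+0.71) = 1.0 × 10⁻³ → stable
  234–241 m: −αΔT+βΔS = −(2.1 × 10⁻⁴)(+4.1)+(7.4 × 10⁻⁴)(+1.68) = 3.8 × 10⁻⁴ → stable
The 159–165 m interval has Δρ < 0: lighter water underlies denser water.

159–165 m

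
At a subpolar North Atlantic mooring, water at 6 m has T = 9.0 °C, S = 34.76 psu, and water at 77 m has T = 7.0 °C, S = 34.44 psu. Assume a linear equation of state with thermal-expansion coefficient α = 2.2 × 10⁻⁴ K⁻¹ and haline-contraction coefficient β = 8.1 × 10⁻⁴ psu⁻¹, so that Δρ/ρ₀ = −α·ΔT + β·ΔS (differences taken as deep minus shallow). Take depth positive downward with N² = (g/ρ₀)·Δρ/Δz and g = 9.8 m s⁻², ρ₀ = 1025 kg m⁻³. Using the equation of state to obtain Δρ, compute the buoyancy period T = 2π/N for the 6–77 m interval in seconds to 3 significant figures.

ΔT = -2.0 K, ΔS = -0.32 psu (deep − shallow).
Δρ/ρ₀ = −αΔT + βΔS = 4.40 × 10⁻⁴ − 2.592 × 10⁻⁴ = 1.808 × 10⁻⁴, so Δρ ≈ 0.1853 kg m⁻³.
N² = (g/ρ₀)·Δρ/Δz = g·(Δρ/ρ₀)/Δz = 9.8 × 1.808 × 10⁻⁴ / 71 = 2.4955 × 10⁻⁵ s⁻².
N = √(2.4955 × 10⁻⁵) = 4.9955 × 10⁻³ rad s⁻¹ → T = 2π/N = 1.2578 × 10³ s ≈ 1.26 × 10³ s.

1.26 × 10³ s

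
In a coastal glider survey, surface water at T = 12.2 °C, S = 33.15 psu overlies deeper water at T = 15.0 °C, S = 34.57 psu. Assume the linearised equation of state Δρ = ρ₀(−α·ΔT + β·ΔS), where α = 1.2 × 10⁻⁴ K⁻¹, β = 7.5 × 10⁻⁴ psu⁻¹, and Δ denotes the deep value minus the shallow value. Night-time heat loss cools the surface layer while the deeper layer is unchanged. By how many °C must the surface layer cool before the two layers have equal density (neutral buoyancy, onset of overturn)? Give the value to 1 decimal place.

6.1 °C

Neutral buoyancy requires Δρ = 0, i.e. −α(T_deep − T_surf′) + β(S_deep − S_surf) = 0.
T_surf′ = T_deep − (β/α)·ΔS = 15.0 − (7.5 × 10⁻⁴/1.2 × 10⁻⁴)·(+1.42) = 6.125 °C.
Cooling required: 12.2 − (6.125) = 6.075 °C.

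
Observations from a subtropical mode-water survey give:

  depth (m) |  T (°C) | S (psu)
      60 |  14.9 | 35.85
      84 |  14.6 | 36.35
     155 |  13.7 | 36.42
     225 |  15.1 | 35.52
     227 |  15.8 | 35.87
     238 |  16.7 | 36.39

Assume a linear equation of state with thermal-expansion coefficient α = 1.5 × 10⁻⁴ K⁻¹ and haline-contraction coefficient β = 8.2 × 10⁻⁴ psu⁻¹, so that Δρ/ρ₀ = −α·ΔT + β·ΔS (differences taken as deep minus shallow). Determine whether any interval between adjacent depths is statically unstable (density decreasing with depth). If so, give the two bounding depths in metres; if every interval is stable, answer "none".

155–225 m

Evaluate Δρ/ρ₀ = −αΔT + βΔS across each adjacent pair:
  60–84 m: −αΔT+βΔS = −(1.5 × 10⁻⁴)(-0.3)+(8.2 × 10⁻⁴)(+0.50) = 4.6 × 10⁻⁴ → stable
  84–155 m: −αΔT+βΔS = −(1.5 × 10⁻⁴)(-0.9)+(8.2 × 10⁻⁴)(+0.07) = 1.9 × 10⁻⁴ → stable
  155–225 m: −αΔT+βΔS = −(1.5 × 10⁻⁴)(+1.4)+(8.2 × 10⁻⁴)(-0.90) = -9.5 × 10⁻⁴ → UNSTABLE
  225–227 m: −αΔT+βΔS = −(1.5 × 10⁻⁴)(+0.7)+(8.2 × 10⁻⁴)(+0.35) = 1.8 × 10⁻⁴ → stable
  227–238 m: −αΔT+βΔS = −(1.5 × 10⁻⁴)(+0.9)+(8.2 × 10⁻⁴)(+0.52) = 2.9 × 10⁻⁴ → stable
The 155–225 m interval has Δρ < 0: lighter water underlies denser water.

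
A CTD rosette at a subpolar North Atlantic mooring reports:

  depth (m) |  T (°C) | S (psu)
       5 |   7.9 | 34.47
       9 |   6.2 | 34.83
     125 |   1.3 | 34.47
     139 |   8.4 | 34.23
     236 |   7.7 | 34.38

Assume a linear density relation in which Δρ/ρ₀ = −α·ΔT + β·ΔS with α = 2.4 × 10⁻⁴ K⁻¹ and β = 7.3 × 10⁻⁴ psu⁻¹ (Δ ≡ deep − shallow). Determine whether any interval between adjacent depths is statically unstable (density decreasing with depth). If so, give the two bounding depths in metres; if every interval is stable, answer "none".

Evaluate Δρ/ρ₀ = −αΔT + βΔS across each adjacent pair:
  5–9 m: −αΔT+βΔS = −(2.4 × 10⁻⁴)(-1.7)+(7.3 × 10⁻⁴)(+0.36) = 6.7 × 10⁻⁴ → stable
  9–125 m: −αΔT+βΔS = −(2.4 × 10⁻⁴)(-4.9)+(7.3 × 10⁻⁴)(-0.36) = 9.1 × 10⁻⁴ → stable
  125–139 m: −αΔT+βΔS = −(2.4 × 10⁻⁴)(+7.1)+(7.3 × 10⁻⁴)(-0.24) = -1.9 × 10⁻³ → UNSTABLE
  139–236 m: −αΔT+βΔS = −(2.4 × 10⁻⁴)(-0.7)+(7.3 × 10⁻⁴)(+0.15) = 2.8 × 10⁻⁴ → stable
The 125–139 m interval has Δρ < 0: lighter water underlies denser water.

125–139 m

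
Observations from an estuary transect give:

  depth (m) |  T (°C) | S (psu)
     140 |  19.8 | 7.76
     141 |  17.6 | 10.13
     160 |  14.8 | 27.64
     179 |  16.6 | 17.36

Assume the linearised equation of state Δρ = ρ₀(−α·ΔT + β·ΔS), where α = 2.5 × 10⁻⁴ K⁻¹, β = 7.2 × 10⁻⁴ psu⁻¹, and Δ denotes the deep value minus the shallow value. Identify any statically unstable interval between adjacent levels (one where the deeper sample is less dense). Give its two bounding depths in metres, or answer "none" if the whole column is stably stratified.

160–179 m

Evaluate Δρ/ρ₀ = −αΔT + βΔS across each adjacent pair:
  140–141 m: −αΔT+βΔS = −(2.5 × 10⁻⁴)(-2.2)+(7.2 × 10⁻⁴)(+2.37) = 2.3 × 10⁻³ → stable
  141–160 m: −αΔT+βΔS = −(2.5 × 10⁻⁴)(-2.8)+(7.2 × 10⁻⁴)(+17.51) = 0.013 → stable
  160–179 m: −αΔT+βΔS = −(2.5 × 10⁻⁴)(+1.8)+(7.2 × 10⁻⁴)(-10.28) = -7.9 × 10⁻³ → UNSTABLE
The 160–179 m interval has Δρ < 0: lighter water underlies denser water.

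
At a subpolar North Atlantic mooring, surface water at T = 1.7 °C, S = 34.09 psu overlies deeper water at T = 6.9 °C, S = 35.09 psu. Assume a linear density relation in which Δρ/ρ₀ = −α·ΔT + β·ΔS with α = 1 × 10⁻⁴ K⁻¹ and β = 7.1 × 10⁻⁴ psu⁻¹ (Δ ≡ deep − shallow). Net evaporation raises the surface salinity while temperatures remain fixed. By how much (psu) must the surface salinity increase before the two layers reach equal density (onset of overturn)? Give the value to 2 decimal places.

Neutral buoyancy requires −α(T_deep − T_surf) + β(S_deep − S_surf′) = 0.
S_surf′ = S_deep − (α/β)·ΔT = 35.09 − (1 × 10⁻⁴/7.1 × 10⁻⁴)·(+5.2) = 34.3576 psu.
Increase required: 34.3576 − 34.09 = 0.2676 psu.

0.27 psu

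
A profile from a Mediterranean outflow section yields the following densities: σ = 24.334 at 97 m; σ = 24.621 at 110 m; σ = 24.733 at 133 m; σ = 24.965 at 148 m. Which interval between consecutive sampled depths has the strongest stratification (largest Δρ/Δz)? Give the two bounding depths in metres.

97–110 m

Compute the density gradient over each adjacent pair:
  97–110 m: Δρ/Δz = 0.287/13 = 0.022 kg m⁻⁴
  110–133 m: Δρ/Δz = 0.112/23 = 4.9 × 10⁻³ kg m⁻⁴
  133–148 m: Δρ/Δz = 0.232/15 = 0.015 kg m⁻⁴
The largest gradient is in the 97–110 m interval — the pycnocline.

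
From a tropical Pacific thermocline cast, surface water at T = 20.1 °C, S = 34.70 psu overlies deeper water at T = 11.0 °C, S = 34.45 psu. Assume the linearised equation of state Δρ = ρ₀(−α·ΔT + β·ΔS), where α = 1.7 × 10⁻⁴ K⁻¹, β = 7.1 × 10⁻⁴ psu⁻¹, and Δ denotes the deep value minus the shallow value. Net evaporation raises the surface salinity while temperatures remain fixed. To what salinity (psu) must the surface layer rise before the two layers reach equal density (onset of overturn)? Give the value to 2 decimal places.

36.63 psu

Neutral buoyancy requires −α(T_deep − T_surf) + β(S_deep − S_surf′) = 0.
S_surf′ = S_deep − (α/β)·ΔT = 34.45 − (1.7 × 10⁻⁴/7.1 × 10⁻⁴)·(-9.1) = 36.6289 psu.
Increase required: 36.6289 − 34.70 = 1.9289 psu.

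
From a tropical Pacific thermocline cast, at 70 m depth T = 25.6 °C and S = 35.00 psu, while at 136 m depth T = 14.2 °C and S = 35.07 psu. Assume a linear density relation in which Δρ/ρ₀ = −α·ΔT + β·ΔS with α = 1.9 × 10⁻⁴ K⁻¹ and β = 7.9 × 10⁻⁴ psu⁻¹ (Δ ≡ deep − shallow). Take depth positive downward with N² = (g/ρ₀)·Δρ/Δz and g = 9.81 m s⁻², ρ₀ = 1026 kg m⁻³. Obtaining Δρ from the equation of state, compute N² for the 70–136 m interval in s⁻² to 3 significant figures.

3.30 × 10⁻⁴ s⁻²

ΔT = -11.4 K, ΔS = +0.07 psu (deep − shallow).
Δρ/ρ₀ = −αΔT + βΔS = 2.166 × 10⁻³ + 5.53 × 10⁻⁵ = 2.2213 × 10⁻³, so Δρ ≈ 2.279 kg m⁻³.
N² = (g/ρ₀)·Δρ/Δz = g·(Δρ/ρ₀)/Δz = 9.81 × 2.2213 × 10⁻³ / 66 = 3.3017 × 10⁻⁴ s⁻² ≈ 3.30 × 10⁻⁴ s⁻².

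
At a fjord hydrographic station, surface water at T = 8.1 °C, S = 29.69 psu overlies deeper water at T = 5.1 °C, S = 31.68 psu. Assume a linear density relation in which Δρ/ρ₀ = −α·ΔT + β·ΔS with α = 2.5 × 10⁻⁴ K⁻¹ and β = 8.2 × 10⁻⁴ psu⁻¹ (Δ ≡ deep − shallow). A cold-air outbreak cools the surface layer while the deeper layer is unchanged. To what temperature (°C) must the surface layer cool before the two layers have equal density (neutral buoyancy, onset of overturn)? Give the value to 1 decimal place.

Neutral buoyancy requires Δρ = 0, i.e. −α(T_deep − T_surf′) + β(S_deep − S_surf) = 0.
T_surf′ = T_deep − (β/α)·ΔS = 5.1 − (8.2 × 10⁻⁴/2.5 × 10⁻⁴)·(+1.99) = -1.427 °C.
Cooling required: 8.1 − (-1.427) = 9.527 °C.

-1.4 °C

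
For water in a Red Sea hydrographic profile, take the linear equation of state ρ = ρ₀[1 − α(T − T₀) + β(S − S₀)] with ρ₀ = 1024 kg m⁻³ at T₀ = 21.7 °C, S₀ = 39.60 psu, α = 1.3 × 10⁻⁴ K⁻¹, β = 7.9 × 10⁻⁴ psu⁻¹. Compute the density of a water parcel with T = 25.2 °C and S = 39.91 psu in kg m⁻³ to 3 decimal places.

1023.785 kg m⁻³

T − T₀ = +3.5 K, S − S₀ = +0.31 psu.
Bracket = 1 − α·(+3.5) + β·(+0.31) = 1 + (-2.101 × 10⁻⁴) = 0.9997899.
ρ = 1024 × 0.9997899 = 1023.785 kg m⁻³.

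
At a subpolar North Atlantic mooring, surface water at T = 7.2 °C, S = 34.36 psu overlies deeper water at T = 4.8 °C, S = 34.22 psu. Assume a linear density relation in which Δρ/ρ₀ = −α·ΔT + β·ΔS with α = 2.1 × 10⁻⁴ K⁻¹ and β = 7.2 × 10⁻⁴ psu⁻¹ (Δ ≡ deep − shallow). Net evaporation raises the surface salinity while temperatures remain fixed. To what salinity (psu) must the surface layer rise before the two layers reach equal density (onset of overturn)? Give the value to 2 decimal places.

Neutral buoyancy requires −α(T_deep − T_surf) + β(S_deep − S_surf′) = 0.
S_surf′ = S_deep − (α/β)·ΔT = 34.22 − (2.1 × 10⁻⁴/7.2 × 10⁻⁴)·(-2.4) = 34.9200 psu.
Increase required: 34.9200 − 34.36 = 0.5600 psu.

34.92 psu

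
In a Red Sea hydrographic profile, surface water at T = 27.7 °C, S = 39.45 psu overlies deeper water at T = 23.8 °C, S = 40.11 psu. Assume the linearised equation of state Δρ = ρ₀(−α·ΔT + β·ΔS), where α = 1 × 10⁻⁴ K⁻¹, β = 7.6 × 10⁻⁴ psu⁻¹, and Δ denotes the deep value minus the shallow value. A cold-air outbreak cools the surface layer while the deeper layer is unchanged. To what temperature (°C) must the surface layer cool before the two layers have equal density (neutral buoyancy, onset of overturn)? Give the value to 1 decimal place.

18.8 °C

Neutral buoyancy requires Δρ = 0, i.e. −α(T_deep − T_surf′) + β(S_deep − S_surf) = 0.
T_surf′ = T_deep − (β/α)·ΔS = 23.8 − (7.6 × 10⁻⁴/1 × 10⁻⁴)·(+0.66) = 18.784 °C.
Cooling required: 27.7 − (18.784) = 8.916 °C.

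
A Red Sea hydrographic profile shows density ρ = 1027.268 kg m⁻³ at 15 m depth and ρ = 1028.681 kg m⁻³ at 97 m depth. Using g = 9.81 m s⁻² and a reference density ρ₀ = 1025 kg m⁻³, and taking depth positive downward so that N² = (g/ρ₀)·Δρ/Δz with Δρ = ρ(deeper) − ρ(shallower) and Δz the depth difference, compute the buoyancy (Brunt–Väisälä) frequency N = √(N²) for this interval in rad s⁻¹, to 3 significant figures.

0.0128 rad s⁻¹

Δρ = 1028.681 − 1027.268 = 1.413 kg m⁻³ over Δz = 97 − 15 = 82 m.
N² = (9.81/1025) × (1.413/82) = 1.6492 × 10⁻⁴ s⁻².
N = √(1.6492 × 10⁻⁴) = 0.012842 rad s⁻¹ ≈ 0.0128 rad s⁻¹.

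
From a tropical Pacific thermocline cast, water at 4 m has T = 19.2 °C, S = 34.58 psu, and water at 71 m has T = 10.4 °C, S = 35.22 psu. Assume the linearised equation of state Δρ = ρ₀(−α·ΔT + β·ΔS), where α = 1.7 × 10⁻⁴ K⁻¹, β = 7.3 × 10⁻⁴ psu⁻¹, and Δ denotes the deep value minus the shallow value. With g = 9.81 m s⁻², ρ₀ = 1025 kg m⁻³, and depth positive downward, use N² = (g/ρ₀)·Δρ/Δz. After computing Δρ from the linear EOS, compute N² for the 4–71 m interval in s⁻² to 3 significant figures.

ΔT = -8.8 K, ΔS = +0.64 psu (deep − shallow).
Δρ/ρ₀ = −αΔT + βΔS = 1.496 × 10⁻³ + 4.672 × 10⁻⁴ = 1.9632 × 10⁻³, so Δρ ≈ 2.012 kg m⁻³.
N² = (g/ρ₀)·Δρ/Δz = g·(Δρ/ρ₀)/Δz = 9.81 × 1.9632 × 10⁻³ / 67 = 2.8745 × 10⁻⁴ s⁻² ≈ 2.87 × 10⁻⁴ s⁻².

2.87 × 10⁻⁴ s⁻²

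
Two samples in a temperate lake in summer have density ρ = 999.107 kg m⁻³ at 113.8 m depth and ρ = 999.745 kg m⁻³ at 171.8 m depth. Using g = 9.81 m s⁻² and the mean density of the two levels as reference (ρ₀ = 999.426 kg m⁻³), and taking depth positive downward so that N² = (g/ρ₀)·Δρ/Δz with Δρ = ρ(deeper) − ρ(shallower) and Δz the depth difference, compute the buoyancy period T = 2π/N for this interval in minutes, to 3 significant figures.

Δρ = 999.745 − 999.107 = 0.638 kg m⁻³ over Δz = 171.8 − 113.8 = 58 m.
N² = (9.81/999.426) × (0.638/58) = 1.0797 × 10⁻⁴ s⁻².
N = √(1.0797 × 10⁻⁴) = 0.010391 rad s⁻¹, so T = 2π/N = 604.68 s = 10.078 min ≈ 10.1 min.

10.1 min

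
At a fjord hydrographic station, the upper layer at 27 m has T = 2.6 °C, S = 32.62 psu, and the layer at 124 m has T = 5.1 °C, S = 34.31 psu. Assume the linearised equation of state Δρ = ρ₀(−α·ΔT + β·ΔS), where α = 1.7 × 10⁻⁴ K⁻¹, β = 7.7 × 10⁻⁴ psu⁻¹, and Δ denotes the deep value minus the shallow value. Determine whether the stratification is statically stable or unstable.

ΔT = 5.1 − 2.6 = +2.5 K and ΔS = 34.31 − 32.62 = +1.69 psu (deep − shallow).
−αΔT = -4.25 × 10⁻⁴; βΔS = 1.3013 × 10⁻³; sum Δρ/ρ₀ = 8.763 × 10⁻⁴.
Δρ/ρ₀ > 0, so Δρ > 0: deeper water is denser → statically stable.

stable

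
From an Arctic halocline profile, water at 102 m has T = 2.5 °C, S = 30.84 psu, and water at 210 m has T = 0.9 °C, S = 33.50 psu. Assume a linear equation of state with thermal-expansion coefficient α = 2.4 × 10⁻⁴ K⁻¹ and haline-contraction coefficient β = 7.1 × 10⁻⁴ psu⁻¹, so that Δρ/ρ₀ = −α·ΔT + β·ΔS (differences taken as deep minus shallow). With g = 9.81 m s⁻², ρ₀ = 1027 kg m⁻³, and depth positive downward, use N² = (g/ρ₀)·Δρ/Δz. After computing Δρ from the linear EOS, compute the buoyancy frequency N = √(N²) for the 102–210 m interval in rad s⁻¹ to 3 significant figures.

0.0144 rad s⁻¹

ΔT = -1.6 K, ΔS = +2.66 psu (deep − shallow).
Δρ/ρ₀ = −αΔT + βΔS = 3.84 × 10⁻⁴ + 1.8886 × 10⁻³ = 2.2726 × 10⁻³, so Δρ ≈ 2.334 kg m⁻³.
N² = (g/ρ₀)·Δρ/Δz = g·(Δρ/ρ₀)/Δz = 9.81 × 2.2726 × 10⁻³ / 108 = 2.0643 × 10⁻⁴ s⁻².
N = √(2.0643 × 10⁻⁴) = 0.014368 rad s⁻¹ ≈ 0.0144 rad s⁻¹.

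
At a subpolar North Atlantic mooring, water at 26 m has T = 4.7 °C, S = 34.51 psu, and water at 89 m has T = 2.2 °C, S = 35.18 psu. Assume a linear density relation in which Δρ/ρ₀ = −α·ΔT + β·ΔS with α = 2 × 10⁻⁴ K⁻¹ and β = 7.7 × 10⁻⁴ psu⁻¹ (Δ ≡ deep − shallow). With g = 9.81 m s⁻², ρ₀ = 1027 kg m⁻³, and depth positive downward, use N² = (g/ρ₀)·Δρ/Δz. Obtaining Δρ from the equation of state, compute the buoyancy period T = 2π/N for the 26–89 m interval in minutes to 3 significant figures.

8.33 min

ΔT = -2.5 K, ΔS = +0.67 psu (deep − shallow).
Δρ/ρ₀ = −αΔT + βΔS = 5.00 × 10⁻⁴ + 5.159 × 10⁻⁴ = 1.0159 × 10⁻³, so Δρ ≈ 1.043 kg m⁻³.
N² = (g/ρ₀)·Δρ/Δz = g·(Δρ/ρ₀)/Δz = 9.81 × 1.0159 × 10⁻³ / 63 = 1.5819 × 10⁻⁴ s⁻².
N = √(1.5819 × 10⁻⁴) = 0.012577 rad s⁻¹ → T = 2π/N = 499.58 s = 8.3263 min ≈ 8.33 min.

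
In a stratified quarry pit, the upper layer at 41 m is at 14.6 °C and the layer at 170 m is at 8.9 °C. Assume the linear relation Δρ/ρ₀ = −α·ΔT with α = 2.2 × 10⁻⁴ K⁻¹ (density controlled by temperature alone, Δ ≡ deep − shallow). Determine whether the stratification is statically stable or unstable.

stable

ΔT = 8.9 − 14.6 = -5.7 K, so Δρ/ρ₀ = −αΔT = 1.254 × 10⁻³.
Δρ/ρ₀ > 0, so Δρ > 0: deeper water is denser → statically stable.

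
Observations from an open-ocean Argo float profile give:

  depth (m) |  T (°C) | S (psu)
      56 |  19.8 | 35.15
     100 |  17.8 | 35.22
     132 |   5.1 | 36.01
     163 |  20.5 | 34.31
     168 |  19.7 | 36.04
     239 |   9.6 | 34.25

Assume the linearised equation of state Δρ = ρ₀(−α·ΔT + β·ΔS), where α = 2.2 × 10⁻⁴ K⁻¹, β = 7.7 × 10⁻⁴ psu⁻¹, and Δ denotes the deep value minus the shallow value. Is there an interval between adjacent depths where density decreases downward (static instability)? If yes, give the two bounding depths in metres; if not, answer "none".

132–163 m

Evaluate Δρ/ρ₀ = −αΔT + βΔS across each adjacent pair:
  56–100 m: −αΔT+βΔS = −(2.2 × 10⁻⁴)(-2.0)+(7.7 × 10⁻⁴)(+0.07) = 4.9 × 10⁻⁴ → stable
  100–132 m: −αΔT+βΔS = −(2.2 × 10⁻⁴)(-12.7)+(7.7 × 10⁻⁴)(+0.79) = 3.4 × 10⁻³ → stable
  132–163 m: −αΔT+βΔS = −(2.2 × 10⁻⁴)(+15.4)+(7.7 × 10⁻⁴)(-1.70) = -4.7 × 10⁻³ → UNSTABLE
  163–168 m: −αΔT+βΔS = −(2.2 × 10⁻⁴)(-0.8)+(7.7 × 10⁻⁴)(+1.73) = 1.5 × 10⁻³ → stable
  168–239 m: −αΔT+βΔS = −(2.2 × 10⁻⁴)(-10.1)+(7.7 × 10⁻⁴)(-1.79) = 8.4 × 10⁻⁴ → stable
The 132–163 m interval has Δρ < 0: lighter water underlies denser water.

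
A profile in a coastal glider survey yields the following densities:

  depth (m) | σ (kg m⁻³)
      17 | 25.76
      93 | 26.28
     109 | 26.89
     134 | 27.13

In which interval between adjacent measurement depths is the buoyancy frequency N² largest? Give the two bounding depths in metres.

Compute the density gradient over each adjacent pair:
  17–93 m: Δρ/Δz = 0.52/76 = 6.8 × 10⁻³ kg m⁻⁴
  93–109 m: Δρ/Δz = 0.61/16 = 0.038 kg m⁻⁴
  109–134 m: Δρ/Δz = 0.24/25 = 9.6 × 10⁻³ kg m⁻⁴
The largest gradient is in the 93–109 m interval — the pycnocline.

93–109 m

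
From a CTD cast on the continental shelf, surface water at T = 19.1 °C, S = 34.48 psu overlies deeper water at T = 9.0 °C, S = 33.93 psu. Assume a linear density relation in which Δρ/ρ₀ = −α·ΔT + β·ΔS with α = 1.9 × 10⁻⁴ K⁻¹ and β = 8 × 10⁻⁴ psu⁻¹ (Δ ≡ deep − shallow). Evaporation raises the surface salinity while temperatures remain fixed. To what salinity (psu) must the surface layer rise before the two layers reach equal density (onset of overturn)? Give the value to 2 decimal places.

36.33 psu

Neutral buoyancy requires −α(T_deep − T_surf) + β(S_deep − S_surf′) = 0.
S_surf′ = S_deep − (α/β)·ΔT = 33.93 − (1.9 × 10⁻⁴/8 × 10⁻⁴)·(-10.1) = 36.3287 psu.
Increase required: 36.3287 − 34.48 = 1.8487 psu.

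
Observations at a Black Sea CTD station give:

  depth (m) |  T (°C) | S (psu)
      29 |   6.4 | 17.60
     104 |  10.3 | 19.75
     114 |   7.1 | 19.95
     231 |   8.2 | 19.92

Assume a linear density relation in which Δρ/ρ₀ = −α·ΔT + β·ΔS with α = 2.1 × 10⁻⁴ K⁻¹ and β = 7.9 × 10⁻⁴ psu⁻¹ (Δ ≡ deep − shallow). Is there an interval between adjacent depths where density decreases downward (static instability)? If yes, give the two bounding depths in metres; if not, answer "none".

114–231 m

Evaluate Δρ/ρ₀ = −αΔT + βΔS across each adjacent pair:
  29–104 m: −αΔT+βΔS = −(2.1 × 10⁻⁴)(+3.9)+(7.9 × 10⁻⁴)(+2.15) = 8.8 × 10⁻⁴ → stable
  104–114 m: −αΔT+βΔS = −(2.1 × 10⁻⁴)(-3.2)+(7.9 × 10⁻⁴)(+0.20) = 8.3 × 10⁻⁴ → stable
  114–231 m: −αΔT+βΔS = −(2.1 × 10⁻⁴)(+1.1)+(7.9 × 10⁻⁴)(-0.03) = -2.5 × 10⁻⁴ → UNSTABLE
The 114–231 m interval has Δρ < 0: lighter water underlies denser water.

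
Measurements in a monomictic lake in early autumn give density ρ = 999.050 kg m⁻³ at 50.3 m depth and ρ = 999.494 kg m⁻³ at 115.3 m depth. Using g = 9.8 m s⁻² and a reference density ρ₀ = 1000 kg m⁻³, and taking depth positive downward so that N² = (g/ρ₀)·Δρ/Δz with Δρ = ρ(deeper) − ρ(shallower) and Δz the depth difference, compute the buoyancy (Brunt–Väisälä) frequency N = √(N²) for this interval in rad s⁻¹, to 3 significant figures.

8.18 × 10⁻³ rad s⁻¹

Δρ = 999.494 − 999.050 = 0.444 kg m⁻³ over Δz = 115.3 − 50.3 = 65 m.
N² = (9.8/1000) × (0.444/65) = 6.6942 × 10⁻⁵ s⁻².
N = √(6.6942 × 10⁻⁵) = 8.1818 × 10⁻³ rad s⁻¹ ≈ 8.18 × 10⁻³ rad s⁻¹.
Since Δρ > 0 the layer is stably stratified.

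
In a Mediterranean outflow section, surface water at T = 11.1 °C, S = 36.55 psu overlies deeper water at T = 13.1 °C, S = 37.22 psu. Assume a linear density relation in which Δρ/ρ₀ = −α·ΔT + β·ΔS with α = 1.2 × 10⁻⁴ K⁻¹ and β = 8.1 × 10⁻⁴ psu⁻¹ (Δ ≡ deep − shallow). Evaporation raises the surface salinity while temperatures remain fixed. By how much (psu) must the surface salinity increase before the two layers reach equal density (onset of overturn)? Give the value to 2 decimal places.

0.37 psu

Neutral buoyancy requires −α(T_deep − T_surf) + β(S_deep − S_surf′) = 0.
S_surf′ = S_deep − (α/β)·ΔT = 37.22 − (1.2 × 10⁻⁴/8.1 × 10⁻⁴)·(+2.0) = 36.9237 psu.
Increase required: 36.9237 − 36.55 = 0.3737 psu.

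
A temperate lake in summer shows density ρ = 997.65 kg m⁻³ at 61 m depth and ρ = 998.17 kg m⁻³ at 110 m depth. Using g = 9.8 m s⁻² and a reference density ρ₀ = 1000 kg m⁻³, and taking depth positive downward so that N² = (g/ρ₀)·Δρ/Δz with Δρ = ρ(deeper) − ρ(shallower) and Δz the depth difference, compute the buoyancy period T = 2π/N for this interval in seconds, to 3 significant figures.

Δρ = 998.17 − 997.65 = 0.52 kg m⁻³ over Δz = 110 − 61 = 49 m.
N² = (9.8/1000) × (0.52/49) = 1.0400 × 10⁻⁴ s⁻².
N = √(1.0400 × 10⁻⁴) = 0.010198 rad s⁻¹, so T = 2π/N = 616.12 s ≈ 616 s.

616 s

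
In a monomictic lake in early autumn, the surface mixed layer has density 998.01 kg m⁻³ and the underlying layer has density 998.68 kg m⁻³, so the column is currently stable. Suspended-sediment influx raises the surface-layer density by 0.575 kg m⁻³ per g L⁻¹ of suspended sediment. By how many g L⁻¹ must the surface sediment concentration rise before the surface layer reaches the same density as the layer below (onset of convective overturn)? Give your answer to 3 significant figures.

1.17 g L⁻¹

Density deficit of the surface layer: 998.68 − 998.01 = 0.67 kg m⁻³.
Required change = 0.67 / 0.575 = 1.17 g L⁻¹.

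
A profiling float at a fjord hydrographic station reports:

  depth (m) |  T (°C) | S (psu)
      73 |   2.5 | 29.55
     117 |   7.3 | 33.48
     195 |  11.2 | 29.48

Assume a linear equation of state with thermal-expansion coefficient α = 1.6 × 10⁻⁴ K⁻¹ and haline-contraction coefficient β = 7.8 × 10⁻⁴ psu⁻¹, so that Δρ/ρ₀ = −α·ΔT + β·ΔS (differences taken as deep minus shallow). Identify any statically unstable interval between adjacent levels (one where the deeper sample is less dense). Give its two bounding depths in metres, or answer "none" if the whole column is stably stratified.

Evaluate Δρ/ρ₀ = −αΔT + βΔS across each adjacent pair:
  73–117 m: −αΔT+βΔS = −(1.6 × 10⁻⁴)(+4.8)+(7.8 × 10⁻⁴)(+3.93) = 2.3 × 10⁻³ → stable
  117–195 m: −αΔT+βΔS = −(1.6 × 10⁻⁴)(+3.9)+(7.8 × 10⁻⁴)(-4.00) = -3.7 × 10⁻³ → UNSTABLE
The 117–195 m interval has Δρ < 0: lighter water underlies denser water.

117–195 m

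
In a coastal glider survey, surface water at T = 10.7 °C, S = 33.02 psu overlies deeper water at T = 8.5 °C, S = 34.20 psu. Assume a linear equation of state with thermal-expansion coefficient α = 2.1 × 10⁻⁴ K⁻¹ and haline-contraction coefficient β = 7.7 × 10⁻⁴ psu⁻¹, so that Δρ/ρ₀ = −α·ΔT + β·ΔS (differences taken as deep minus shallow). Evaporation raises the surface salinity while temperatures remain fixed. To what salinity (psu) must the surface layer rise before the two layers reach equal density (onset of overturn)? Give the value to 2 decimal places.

Neutral buoyancy requires −α(T_deep − T_surf) + β(S_deep − S_surf′) = 0.
S_surf′ = S_deep − (α/β)·ΔT = 34.20 − (2.1 × 10⁻⁴/7.7 × 10⁻⁴)·(-2.2) = 34.8000 psu.
Increase required: 34.8000 − 33.02 = 1.7800 psu.

34.80 psu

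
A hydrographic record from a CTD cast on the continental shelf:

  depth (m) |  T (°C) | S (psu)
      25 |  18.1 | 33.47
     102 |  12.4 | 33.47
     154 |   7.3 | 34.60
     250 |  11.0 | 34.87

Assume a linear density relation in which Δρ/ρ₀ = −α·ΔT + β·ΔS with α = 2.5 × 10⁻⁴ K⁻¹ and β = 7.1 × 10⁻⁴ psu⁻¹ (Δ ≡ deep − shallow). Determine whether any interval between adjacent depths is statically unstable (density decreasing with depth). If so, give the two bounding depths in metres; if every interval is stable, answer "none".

Evaluate Δρ/ρ₀ = −αΔT + βΔS across each adjacent pair:
  25–102 m: −αΔT+βΔS = −(2.5 × 10⁻⁴)(-5.7)+(7.1 × 10⁻⁴)(+0.00) = 1.4 × 10⁻³ → stable
  102–154 m: −αΔT+βΔS = −(2.5 × 10⁻⁴)(-5.1)+(7.1 × 10⁻⁴)(+1.13) = 2.1 × 10⁻³ → stable
  154–250 m: −αΔT+βΔS = −(2.5 × 10⁻⁴)(+3.7)+(7.1 × 10⁻⁴)(+0.27) = -7.3 × 10⁻⁴ → UNSTABLE
The 154–250 m interval has Δρ < 0: lighter water underlies denser water.

154–250 m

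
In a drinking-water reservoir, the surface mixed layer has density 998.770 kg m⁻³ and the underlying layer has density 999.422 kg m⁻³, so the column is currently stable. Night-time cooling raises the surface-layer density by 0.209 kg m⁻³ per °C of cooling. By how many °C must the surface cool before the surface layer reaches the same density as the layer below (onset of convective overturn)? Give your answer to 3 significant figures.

3.12 °C

Density deficit of the surface layer: 999.422 − 998.770 = 0.652 kg m⁻³.
Required change = 0.652 / 0.209 = 3.12 °C.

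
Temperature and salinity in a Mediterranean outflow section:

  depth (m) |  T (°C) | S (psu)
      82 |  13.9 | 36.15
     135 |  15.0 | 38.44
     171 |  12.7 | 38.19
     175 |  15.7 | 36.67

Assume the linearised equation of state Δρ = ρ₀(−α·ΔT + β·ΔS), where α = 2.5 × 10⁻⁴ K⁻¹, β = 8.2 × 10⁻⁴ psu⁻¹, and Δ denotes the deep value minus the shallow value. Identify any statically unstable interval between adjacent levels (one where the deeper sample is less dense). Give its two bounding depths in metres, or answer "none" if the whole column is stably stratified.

171–175 m

Evaluate Δρ/ρ₀ = −αΔT + βΔS across each adjacent pair:
  82–135 m: −αΔT+βΔS = −(2.5 × 10⁻⁴)(+1.1)+(8.2 × 10⁻⁴)(+2.29) = 1.6 × 10⁻³ → stable
  135–171 m: −αΔT+βΔS = −(2.5 × 10⁻⁴)(-2.3)+(8.2 × 10⁻⁴)(-0.25) = 3.7 × 10⁻⁴ → stable
  171–175 m: −αΔT+βΔS = −(2.5 × 10⁻⁴)(+3.0)+(8.2 × 10⁻⁴)(-1.52) = -2.0 × 10⁻³ → UNSTABLE
The 171–175 m interval has Δρ < 0: lighter water underlies denser water.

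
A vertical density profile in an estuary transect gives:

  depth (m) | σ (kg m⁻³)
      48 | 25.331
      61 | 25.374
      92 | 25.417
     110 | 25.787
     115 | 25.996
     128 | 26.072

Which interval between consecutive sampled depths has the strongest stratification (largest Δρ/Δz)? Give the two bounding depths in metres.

Compute the density gradient over each adjacent pair:
  48–61 m: Δρ/Δz = 0.043/13 = 3.3 × 10⁻³ kg m⁻⁴
  61–92 m: Δρ/Δz = 0.043/31 = 1.4 × 10⁻³ kg m⁻⁴
  92–110 m: Δρ/Δz = 0.370/18 = 0.021 kg m⁻⁴
  110–115 m: Δρ/Δz = 0.209/5 = 0.042 kg m⁻⁴
  115–128 m: Δρ/Δz = 0.076/13 = 5.8 × 10⁻³ kg m⁻⁴
The largest gradient is in the 110–115 m interval — the pycnocline.

110–115 m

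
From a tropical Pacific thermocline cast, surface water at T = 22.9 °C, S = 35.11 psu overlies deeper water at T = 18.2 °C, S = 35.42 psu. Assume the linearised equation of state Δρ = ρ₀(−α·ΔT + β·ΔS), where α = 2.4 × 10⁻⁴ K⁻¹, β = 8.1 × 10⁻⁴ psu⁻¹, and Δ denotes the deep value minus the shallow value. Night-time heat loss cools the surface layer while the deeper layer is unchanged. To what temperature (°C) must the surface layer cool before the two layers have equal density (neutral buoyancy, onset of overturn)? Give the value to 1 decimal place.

Neutral buoyancy requires Δρ = 0, i.e. −α(T_deep − T_surf′) + β(S_deep − S_surf) = 0.
T_surf′ = T_deep − (β/α)·ΔS = 18.2 − (8.1 × 10⁻⁴/2.4 × 10⁻⁴)·(+0.31) = 17.154 °C.
Cooling required: 22.9 − (17.154) = 5.746 °C.

17.2 °C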